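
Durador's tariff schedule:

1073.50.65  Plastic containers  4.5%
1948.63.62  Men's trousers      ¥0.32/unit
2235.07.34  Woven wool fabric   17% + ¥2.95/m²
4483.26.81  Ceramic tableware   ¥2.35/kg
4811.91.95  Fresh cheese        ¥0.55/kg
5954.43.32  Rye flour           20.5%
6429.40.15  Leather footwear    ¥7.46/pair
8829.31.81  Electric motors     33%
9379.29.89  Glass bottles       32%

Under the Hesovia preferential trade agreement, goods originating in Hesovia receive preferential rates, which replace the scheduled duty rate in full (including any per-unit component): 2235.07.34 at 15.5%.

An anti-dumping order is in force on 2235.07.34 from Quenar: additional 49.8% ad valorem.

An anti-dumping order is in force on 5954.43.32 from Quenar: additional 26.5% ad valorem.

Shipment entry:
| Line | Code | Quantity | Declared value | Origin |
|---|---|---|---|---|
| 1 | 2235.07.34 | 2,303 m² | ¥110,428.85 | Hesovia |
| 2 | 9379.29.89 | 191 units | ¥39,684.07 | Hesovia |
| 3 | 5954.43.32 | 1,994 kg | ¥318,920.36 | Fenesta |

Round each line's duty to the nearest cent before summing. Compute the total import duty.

¥95,194.04

Line 1 (2235.07.34, Hesovia, 2,303 m², ¥110,428.85):
Base rate for 2235.07.34 is 17% + ¥2.95/m².
Origin Hesovia qualifies under the Durador–Hesovia agreement and 2235.07.34 is covered: preferential rate 15.5% applies instead.
The additional-duty order on 2235.07.34 targets Quenar, not Hesovia; it does not apply.
Duty = ¥110,428.85 × 15.5% = ¥17,116.47.
Line 2 (9379.29.89, Hesovia, 191 units, ¥39,684.07):
Base rate for 9379.29.89 is 32%.
Origin Hesovia is the FTA partner but 9379.29.89 is not on the preference list; base rate stands.
Duty = ¥39,684.07 × 32% = ¥12,698.90.
Line 3 (5954.43.32, Fenesta, 1,994 kg, ¥318,920.36):
Base rate for 5954.43.32 is 20.5%.
The additional-duty order on 5954.43.32 targets Quenar, not Fenesta; it does not apply.
Duty = ¥318,920.36 × 20.5% = ¥65,378.67.
Total = ¥17,116.47 + ¥12,698.90 + ¥65,378.67 = ¥95,194.04.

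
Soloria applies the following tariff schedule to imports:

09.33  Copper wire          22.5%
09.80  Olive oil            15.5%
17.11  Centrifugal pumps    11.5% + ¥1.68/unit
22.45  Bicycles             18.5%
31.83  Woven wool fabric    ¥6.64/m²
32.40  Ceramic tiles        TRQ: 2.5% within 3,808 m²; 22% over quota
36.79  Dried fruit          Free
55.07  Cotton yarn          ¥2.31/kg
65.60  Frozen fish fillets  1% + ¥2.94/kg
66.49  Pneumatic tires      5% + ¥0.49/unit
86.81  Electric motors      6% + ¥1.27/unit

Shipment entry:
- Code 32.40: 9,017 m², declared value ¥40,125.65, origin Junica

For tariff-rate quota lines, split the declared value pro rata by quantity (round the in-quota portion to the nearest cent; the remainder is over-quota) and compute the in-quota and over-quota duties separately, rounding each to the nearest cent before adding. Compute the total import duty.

¥5,523.25

Line 1 (32.40, Junica, 9,017 m², ¥40,125.65):
Code 32.40 is under a tariff-rate quota (threshold 3,808 m²). In-quota: 3,808 m² at 2.5%; over-quota: 5,209 m² at 22%.
Pro-rata value split: in-quota = ¥40,125.65 × 3,808/9,017 = ¥16,945.60; over-quota = ¥40,125.65 − ¥16,945.60 = ¥23,180.05.
In-quota duty = ¥16,945.60 × 2.5% = ¥423.64. Over-quota duty = ¥23,180.05 × 22% = ¥5,099.61.
Line duty = ¥423.64 + ¥5,099.61 = ¥5,523.25.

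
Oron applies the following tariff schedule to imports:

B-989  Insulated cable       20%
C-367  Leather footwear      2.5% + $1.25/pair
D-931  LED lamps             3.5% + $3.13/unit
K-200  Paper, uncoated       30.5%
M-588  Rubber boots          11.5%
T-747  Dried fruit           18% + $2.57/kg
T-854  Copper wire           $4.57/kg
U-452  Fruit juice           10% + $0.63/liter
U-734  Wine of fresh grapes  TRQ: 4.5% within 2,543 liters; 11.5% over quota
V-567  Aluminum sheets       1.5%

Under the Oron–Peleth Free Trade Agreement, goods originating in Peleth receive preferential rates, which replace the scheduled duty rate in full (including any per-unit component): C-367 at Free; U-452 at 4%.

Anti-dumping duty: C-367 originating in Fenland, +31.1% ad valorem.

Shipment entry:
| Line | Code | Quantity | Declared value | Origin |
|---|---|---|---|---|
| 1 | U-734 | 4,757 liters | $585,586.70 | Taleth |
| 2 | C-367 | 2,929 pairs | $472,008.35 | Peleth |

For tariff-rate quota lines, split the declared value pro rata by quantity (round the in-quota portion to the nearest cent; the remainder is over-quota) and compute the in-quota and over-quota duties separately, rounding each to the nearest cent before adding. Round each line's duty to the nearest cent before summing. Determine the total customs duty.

Line 1 (U-734, Taleth, 4,757 liters, $585,586.70):
Code U-734 is under a tariff-rate quota (threshold 2,543 liters). In-quota: 2,543 liters at 4.5%; over-quota: 2,214 liters at 11.5%.
Pro-rata value split: in-quota = $585,586.70 × 2,543/4,757 = $313,043.30; over-quota = $585,586.70 − $313,043.30 = $272,543.40.
In-quota duty = $313,043.30 × 4.5% = $14,086.95. Over-quota duty = $272,543.40 × 11.5% = $31,342.49.
Line duty = $14,086.95 + $31,342.49 = $45,429.44.
Line 2 (C-367, Peleth, 2,929 pairs, $472,008.35):
Base rate for C-367 is 2.5% + $1.25/pair.
Origin Peleth qualifies under the Oron–Peleth agreement and C-367 is covered: preferential rate Free applies instead.
The additional-duty order on C-367 targets Fenland, not Peleth; it does not apply.
Duty = $472,008.35 × 0% = $0.00.
Total = $45,429.44 + $0.00 = $45,429.44.

$45,429.44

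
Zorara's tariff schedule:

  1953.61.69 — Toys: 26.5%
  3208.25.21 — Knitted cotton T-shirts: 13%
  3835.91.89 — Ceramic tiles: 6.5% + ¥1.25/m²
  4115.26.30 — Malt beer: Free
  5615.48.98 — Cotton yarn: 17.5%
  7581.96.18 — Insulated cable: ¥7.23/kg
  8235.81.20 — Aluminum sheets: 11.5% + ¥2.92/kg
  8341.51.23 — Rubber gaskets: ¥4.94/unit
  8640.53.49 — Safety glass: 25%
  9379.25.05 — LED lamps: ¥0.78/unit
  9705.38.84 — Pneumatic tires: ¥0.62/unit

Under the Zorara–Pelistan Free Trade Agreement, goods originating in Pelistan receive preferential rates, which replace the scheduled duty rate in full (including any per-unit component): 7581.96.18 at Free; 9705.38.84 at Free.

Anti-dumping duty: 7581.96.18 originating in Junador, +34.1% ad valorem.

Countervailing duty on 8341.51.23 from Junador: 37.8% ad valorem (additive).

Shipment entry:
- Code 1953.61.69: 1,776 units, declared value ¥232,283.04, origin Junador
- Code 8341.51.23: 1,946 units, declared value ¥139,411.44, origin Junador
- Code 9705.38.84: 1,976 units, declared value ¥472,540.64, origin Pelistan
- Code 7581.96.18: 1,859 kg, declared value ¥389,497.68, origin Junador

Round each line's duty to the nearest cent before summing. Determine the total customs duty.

¥270,125.05

Line 1 (1953.61.69, Junador, 1,776 units, ¥232,283.04):
Base rate for 1953.61.69 is 26.5%.
Duty = ¥232,283.04 × 26.5% = ¥61,555.01.
Line 2 (8341.51.23, Junador, 1,946 units, ¥139,411.44):
Base rate for 8341.51.23 is ¥4.94/unit.
Additional duty on 8341.51.23 from Junador: +37.8% ad valorem. Applied ad valorem rate = 37.8%.
Duty = ¥139,411.44 × 37.8% + 1,946 × ¥4.94 = ¥62,310.76.
Line 3 (9705.38.84, Pelistan, 1,976 units, ¥472,540.64):
Base rate for 9705.38.84 is ¥0.62/unit.
Origin Pelistan qualifies under the Zorara–Pelistan agreement and 9705.38.84 is covered: preferential rate Free applies instead.
Duty = ¥472,540.64 × 0% = ¥0.00.
Line 4 (7581.96.18, Junador, 1,859 kg, ¥389,497.68):
Base rate for 7581.96.18 is ¥7.23/kg.
7581.96.18 has an FTA preferential rate, but origin Junador is not Pelistan; base rate stands.
Additional duty on 7581.96.18 from Junador: +34.1% ad valorem. Applied ad valorem rate = 34.1%.
Duty = ¥389,497.68 × 34.1% + 1,859 × ¥7.23 = ¥146,259.28.
Total = ¥61,555.01 + ¥62,310.76 + ¥0.00 + ¥146,259.28 = ¥270,125.05.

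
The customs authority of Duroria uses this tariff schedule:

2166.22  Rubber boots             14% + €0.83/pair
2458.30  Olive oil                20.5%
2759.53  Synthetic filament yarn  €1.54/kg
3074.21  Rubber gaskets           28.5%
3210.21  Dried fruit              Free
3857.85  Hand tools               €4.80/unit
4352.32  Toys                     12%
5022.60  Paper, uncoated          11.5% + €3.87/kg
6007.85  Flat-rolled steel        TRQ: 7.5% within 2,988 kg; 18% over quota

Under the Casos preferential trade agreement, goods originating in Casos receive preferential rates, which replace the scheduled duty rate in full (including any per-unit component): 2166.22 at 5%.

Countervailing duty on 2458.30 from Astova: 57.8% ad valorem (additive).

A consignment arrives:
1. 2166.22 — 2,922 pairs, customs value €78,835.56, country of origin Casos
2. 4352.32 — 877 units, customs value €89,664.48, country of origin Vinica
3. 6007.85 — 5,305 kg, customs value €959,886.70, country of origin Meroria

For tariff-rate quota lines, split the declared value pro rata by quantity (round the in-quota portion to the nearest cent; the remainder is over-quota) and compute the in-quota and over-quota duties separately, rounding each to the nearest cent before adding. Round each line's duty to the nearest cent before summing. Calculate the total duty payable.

Line 1 (2166.22, Casos, 2,922 pairs, €78,835.56):
Base rate for 2166.22 is 14% + €0.83/pair.
Origin Casos qualifies under the Duroria–Casos agreement and 2166.22 is covered: preferential rate 5% applies instead.
Duty = €78,835.56 × 5% = €3,941.78.
Line 2 (4352.32, Vinica, 877 units, €89,664.48):
Base rate for 4352.32 is 12%.
Duty = €89,664.48 × 12% = €10,759.74.
Line 3 (6007.85, Meroria, 5,305 kg, €959,886.70):
Code 6007.85 is under a tariff-rate quota (threshold 2,988 kg). In-quota: 2,988 kg at 7.5%; over-quota: 2,317 kg at 18%.
Pro-rata value split: in-quota = €959,886.70 × 2,988/5,305 = €540,648.72; over-quota = €959,886.70 − €540,648.72 = €419,237.98.
In-quota duty = €540,648.72 × 7.5% = €40,548.65. Over-quota duty = €419,237.98 × 18% = €75,462.84.
Line duty = €40,548.65 + €75,462.84 = €116,011.49.
Total = €3,941.78 + €10,759.74 + €116,011.49 = €130,713.01.

€130,713.01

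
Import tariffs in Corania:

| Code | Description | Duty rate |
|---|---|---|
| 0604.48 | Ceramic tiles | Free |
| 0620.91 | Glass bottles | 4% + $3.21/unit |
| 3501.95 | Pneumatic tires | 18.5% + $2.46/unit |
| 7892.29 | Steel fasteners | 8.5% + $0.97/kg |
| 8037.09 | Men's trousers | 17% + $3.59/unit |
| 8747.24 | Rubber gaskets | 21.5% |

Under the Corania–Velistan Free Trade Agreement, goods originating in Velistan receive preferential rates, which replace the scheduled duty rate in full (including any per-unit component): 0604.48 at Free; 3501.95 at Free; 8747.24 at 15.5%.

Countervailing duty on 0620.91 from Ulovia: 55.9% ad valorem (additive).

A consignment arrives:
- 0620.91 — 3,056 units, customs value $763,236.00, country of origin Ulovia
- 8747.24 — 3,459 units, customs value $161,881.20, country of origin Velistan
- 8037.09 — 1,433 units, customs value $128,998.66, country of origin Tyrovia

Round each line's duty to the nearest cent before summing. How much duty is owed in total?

Line 1 (0620.91, Ulovia, 3,056 units, $763,236.00):
Base rate for 0620.91 is 4% + $3.21/unit.
Additional duty on 0620.91 from Ulovia: +55.9%. Applied ad valorem rate: 4% + 55.9% = 59.9%.
Duty = $763,236.00 × 59.9% + 3,056 × $3.21 = $466,988.12.
Line 2 (8747.24, Velistan, 3,459 units, $161,881.20):
Base rate for 8747.24 is 21.5%.
Origin Velistan qualifies under the Corania–Velistan agreement and 8747.24 is covered: preferential rate 15.5% applies instead.
Duty = $161,881.20 × 15.5% = $25,091.59.
Line 3 (8037.09, Tyrovia, 1,433 units, $128,998.66):
Base rate for 8037.09 is 17% + $3.59/unit.
Duty = $128,998.66 × 17% + 1,433 × $3.59 = $27,074.24.
Total = $466,988.12 + $25,091.59 + $27,074.24 = $519,153.95.

$519,153.95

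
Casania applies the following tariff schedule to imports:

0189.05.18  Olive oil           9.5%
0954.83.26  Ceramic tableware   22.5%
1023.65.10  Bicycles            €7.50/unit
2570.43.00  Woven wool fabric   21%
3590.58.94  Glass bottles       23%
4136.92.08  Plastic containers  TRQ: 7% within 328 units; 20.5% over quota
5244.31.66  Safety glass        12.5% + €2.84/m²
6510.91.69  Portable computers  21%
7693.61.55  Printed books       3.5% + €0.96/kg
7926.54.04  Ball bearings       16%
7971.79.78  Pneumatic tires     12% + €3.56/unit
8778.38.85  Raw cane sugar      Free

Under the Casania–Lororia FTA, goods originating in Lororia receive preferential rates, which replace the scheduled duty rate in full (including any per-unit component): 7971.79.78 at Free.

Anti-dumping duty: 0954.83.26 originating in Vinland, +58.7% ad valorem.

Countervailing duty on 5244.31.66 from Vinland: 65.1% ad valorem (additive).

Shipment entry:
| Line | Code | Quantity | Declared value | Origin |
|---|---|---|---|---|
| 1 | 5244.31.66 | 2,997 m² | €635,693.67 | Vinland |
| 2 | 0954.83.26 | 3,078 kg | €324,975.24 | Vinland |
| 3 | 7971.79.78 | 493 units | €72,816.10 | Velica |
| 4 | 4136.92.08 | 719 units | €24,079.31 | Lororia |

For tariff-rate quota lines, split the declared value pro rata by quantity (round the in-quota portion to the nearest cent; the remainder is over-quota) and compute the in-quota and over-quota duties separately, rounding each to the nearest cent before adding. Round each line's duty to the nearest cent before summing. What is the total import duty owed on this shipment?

€779,635.99

Line 1 (5244.31.66, Vinland, 2,997 m², €635,693.67):
Base rate for 5244.31.66 is 12.5% + €2.84/m².
Additional duty on 5244.31.66 from Vinland: +65.1%. Applied ad valorem rate: 12.5% + 65.1% = 77.6%.
Duty = €635,693.67 × 77.6% + 2,997 × €2.84 = €501,809.77.
Line 2 (0954.83.26, Vinland, 3,078 kg, €324,975.24):
Base rate for 0954.83.26 is 22.5%.
Additional duty on 0954.83.26 from Vinland: +58.7%. Applied ad valorem rate: 22.5% + 58.7% = 81.2%.
Duty = €324,975.24 × 81.2% = €263,879.89.
Line 3 (7971.79.78, Velica, 493 units, €72,816.10):
Base rate for 7971.79.78 is 12% + €3.56/unit.
7971.79.78 has an FTA preferential rate, but origin Velica is not Lororia; base rate stands.
Duty = €72,816.10 × 12% + 493 × €3.56 = €10,493.01.
Line 4 (4136.92.08, Lororia, 719 units, €24,079.31):
Code 4136.92.08 is under a tariff-rate quota (threshold 328 units). In-quota: 328 units at 7%; over-quota: 391 units at 20.5%.
Pro-rata value split: in-quota = €24,079.31 × 328/719 = €10,984.72; over-quota = €24,079.31 − €10,984.72 = €13,094.59.
In-quota duty = €10,984.72 × 7% = €768.93. Over-quota duty = €13,094.59 × 20.5% = €2,684.39.
Line duty = €768.93 + €2,684.39 = €3,453.32.
Total = €501,809.77 + €263,879.89 + €10,493.01 + €3,453.32 = €779,635.99.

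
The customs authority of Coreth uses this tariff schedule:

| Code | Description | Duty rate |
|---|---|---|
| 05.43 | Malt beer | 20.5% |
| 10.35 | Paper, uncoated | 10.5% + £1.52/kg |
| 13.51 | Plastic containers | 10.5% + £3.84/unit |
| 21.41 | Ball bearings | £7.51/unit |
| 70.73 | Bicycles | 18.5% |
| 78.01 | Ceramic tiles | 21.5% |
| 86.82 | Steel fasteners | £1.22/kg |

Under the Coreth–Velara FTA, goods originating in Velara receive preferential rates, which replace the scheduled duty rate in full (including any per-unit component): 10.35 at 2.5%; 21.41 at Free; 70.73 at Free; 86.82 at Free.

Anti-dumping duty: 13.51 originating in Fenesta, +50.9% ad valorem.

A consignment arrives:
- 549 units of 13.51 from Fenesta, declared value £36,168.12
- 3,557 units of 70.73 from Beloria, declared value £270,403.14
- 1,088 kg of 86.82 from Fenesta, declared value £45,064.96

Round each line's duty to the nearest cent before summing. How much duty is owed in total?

Line 1 (13.51, Fenesta, 549 units, £36,168.12):
Base rate for 13.51 is 10.5% + £3.84/unit.
Additional duty on 13.51 from Fenesta: +50.9%. Applied ad valorem rate: 10.5% + 50.9% = 61.4%.
Duty = £36,168.12 × 61.4% + 549 × £3.84 = £24,315.39.
Line 2 (70.73, Beloria, 3,557 units, £270,403.14):
Base rate for 70.73 is 18.5%.
70.73 has an FTA preferential rate, but origin Beloria is not Velara; base rate stands.
Duty = £270,403.14 × 18.5% = £50,024.58.
Line 3 (86.82, Fenesta, 1,088 kg, £45,064.96):
Base rate for 86.82 is £1.22/kg.
86.82 has an FTA preferential rate, but origin Fenesta is not Velara; base rate stands.
Duty = 1,088 × £1.22 = £1,327.36.
Total = £24,315.39 + £50,024.58 + £1,327.36 = £75,667.33.

£75,667.33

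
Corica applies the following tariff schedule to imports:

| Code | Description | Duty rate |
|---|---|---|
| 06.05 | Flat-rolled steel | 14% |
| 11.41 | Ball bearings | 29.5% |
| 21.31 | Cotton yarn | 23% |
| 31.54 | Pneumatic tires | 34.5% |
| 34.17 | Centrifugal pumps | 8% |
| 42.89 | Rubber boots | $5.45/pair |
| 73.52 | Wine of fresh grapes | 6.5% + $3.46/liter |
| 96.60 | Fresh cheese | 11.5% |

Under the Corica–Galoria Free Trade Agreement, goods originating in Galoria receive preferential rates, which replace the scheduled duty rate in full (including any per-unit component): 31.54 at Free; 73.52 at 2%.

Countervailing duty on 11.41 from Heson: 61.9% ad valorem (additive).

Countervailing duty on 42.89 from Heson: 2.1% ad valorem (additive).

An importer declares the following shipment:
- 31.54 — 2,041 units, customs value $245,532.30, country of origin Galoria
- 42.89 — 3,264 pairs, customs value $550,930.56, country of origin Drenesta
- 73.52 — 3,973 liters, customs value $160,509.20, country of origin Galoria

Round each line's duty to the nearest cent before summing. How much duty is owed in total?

$20,998.98

Line 1 (31.54, Galoria, 2,041 units, $245,532.30):
Base rate for 31.54 is 34.5%.
Origin Galoria qualifies under the Corica–Galoria agreement and 31.54 is covered: preferential rate Free applies instead.
Duty = $245,532.30 × 0% = $0.00.
Line 2 (42.89, Drenesta, 3,264 pairs, $550,930.56):
Base rate for 42.89 is $5.45/pair.
The additional-duty order on 42.89 targets Heson, not Drenesta; it does not apply.
Duty = 3,264 × $5.45 = $17,788.80.
Line 3 (73.52, Galoria, 3,973 liters, $160,509.20):
Base rate for 73.52 is 6.5% + $3.46/liter.
Origin Galoria qualifies under the Corica–Galoria agreement and 73.52 is covered: preferential rate 2% applies instead.
Duty = $160,509.20 × 2% = $3,210.18.
Total = $0.00 + $17,788.80 + $3,210.18 = $20,998.98.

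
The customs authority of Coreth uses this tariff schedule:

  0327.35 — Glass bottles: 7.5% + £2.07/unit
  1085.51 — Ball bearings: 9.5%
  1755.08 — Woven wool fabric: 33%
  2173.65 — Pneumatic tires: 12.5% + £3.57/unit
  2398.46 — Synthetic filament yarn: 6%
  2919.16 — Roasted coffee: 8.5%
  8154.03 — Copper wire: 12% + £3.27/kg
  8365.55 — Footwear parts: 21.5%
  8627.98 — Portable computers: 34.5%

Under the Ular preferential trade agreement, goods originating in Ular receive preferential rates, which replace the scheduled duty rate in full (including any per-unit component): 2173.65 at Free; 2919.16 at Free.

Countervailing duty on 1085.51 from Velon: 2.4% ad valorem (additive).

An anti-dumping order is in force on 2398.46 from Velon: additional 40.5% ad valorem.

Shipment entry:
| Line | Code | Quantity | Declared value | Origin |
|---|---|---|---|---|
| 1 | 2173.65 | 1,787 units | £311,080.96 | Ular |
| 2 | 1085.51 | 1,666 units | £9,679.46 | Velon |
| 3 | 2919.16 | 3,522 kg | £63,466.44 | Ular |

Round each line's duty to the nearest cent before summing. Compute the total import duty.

Line 1 (2173.65, Ular, 1,787 units, £311,080.96):
Base rate for 2173.65 is 12.5% + £3.57/unit.
Origin Ular qualifies under the Coreth–Ular agreement and 2173.65 is covered: preferential rate Free applies instead.
Duty = £311,080.96 × 0% = £0.00.
Line 2 (1085.51, Velon, 1,666 units, £9,679.46):
Base rate for 1085.51 is 9.5%.
Additional duty on 1085.51 from Velon: +2.4%. Applied ad valorem rate: 9.5% + 2.4% = 11.9%.
Duty = £9,679.46 × 11.9% = £1,151.86.
Line 3 (2919.16, Ular, 3,522 kg, £63,466.44):
Base rate for 2919.16 is 8.5%.
Origin Ular qualifies under the Coreth–Ular agreement and 2919.16 is covered: preferential rate Free applies instead.
Duty = £63,466.44 × 0% = £0.00.
Total = £0.00 + £1,151.86 + £0.00 = £1,151.86.

£1,151.86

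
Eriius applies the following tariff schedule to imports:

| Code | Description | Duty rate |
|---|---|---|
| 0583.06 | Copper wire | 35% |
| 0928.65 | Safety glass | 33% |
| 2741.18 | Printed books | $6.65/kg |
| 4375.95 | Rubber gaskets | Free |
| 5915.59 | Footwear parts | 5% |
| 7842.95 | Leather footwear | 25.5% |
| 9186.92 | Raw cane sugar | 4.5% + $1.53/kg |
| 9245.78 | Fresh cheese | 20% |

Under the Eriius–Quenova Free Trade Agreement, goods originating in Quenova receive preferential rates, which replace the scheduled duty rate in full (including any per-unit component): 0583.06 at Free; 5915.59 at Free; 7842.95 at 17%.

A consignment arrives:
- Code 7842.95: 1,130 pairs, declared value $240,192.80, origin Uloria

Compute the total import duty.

Line 1 (7842.95, Uloria, 1,130 pairs, $240,192.80):
Base rate for 7842.95 is 25.5%.
7842.95 has an FTA preferential rate, but origin Uloria is not Quenova; base rate stands.
Duty = $240,192.80 × 25.5% = $61,249.16.

$61,249.16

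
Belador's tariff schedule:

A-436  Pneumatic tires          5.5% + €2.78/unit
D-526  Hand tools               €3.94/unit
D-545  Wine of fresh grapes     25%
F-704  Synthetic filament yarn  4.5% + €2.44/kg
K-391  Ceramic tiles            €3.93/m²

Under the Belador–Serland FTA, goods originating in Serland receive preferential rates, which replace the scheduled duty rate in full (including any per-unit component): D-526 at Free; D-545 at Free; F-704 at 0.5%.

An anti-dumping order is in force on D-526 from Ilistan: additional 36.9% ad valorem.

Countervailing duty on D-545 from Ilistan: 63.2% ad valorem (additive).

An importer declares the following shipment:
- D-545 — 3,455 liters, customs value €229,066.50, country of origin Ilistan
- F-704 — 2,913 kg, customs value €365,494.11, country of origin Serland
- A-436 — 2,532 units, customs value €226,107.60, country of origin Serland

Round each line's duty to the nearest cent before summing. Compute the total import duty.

Line 1 (D-545, Ilistan, 3,455 liters, €229,066.50):
Base rate for D-545 is 25%.
D-545 has an FTA preferential rate, but origin Ilistan is not Serland; base rate stands.
Additional duty on D-545 from Ilistan: +63.2%. Applied ad valorem rate: 25% + 63.2% = 88.2%.
Duty = €229,066.50 × 88.2% = €202,036.65.
Line 2 (F-704, Serland, 2,913 kg, €365,494.11):
Base rate for F-704 is 4.5% + €2.44/kg.
Origin Serland qualifies under the Belador–Serland agreement and F-704 is covered: preferential rate 0.5% applies instead.
Duty = €365,494.11 × 0.5% = €1,827.47.
Line 3 (A-436, Serland, 2,532 units, €226,107.60):
Base rate for A-436 is 5.5% + €2.78/unit.
Origin Serland is the FTA partner but A-436 is not on the preference list; base rate stands.
Duty = €226,107.60 × 5.5% + 2,532 × €2.78 = €19,474.88.
Total = €202,036.65 + €1,827.47 + €19,474.88 = €223,339.00.

€223,339.00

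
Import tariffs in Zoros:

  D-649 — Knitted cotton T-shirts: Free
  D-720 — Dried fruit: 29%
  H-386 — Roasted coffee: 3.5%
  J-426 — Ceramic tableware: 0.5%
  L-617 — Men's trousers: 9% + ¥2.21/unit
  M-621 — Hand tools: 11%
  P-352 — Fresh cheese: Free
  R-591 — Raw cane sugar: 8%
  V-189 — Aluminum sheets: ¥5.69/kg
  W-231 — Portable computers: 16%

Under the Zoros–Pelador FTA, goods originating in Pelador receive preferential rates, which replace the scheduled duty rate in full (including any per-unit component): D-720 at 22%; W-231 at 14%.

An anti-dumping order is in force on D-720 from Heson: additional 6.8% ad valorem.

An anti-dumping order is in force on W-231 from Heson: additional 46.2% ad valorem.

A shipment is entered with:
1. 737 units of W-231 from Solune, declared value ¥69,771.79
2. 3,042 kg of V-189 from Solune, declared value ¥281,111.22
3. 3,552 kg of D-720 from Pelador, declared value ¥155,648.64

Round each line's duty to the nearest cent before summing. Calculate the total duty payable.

Line 1 (W-231, Solune, 737 units, ¥69,771.79):
Base rate for W-231 is 16%.
W-231 has an FTA preferential rate, but origin Solune is not Pelador; base rate stands.
The additional-duty order on W-231 targets Heson, not Solune; it does not apply.
Duty = ¥69,771.79 × 16% = ¥11,163.49.
Line 2 (V-189, Solune, 3,042 kg, ¥281,111.22):
Base rate for V-189 is ¥5.69/kg.
Duty = 3,042 × ¥5.69 = ¥17,308.98.
Line 3 (D-720, Pelador, 3,552 kg, ¥155,648.64):
Base rate for D-720 is 29%.
Origin Pelador qualifies under the Zoros–Pelador agreement and D-720 is covered: preferential rate 22% applies instead.
The additional-duty order on D-720 targets Heson, not Pelador; it does not apply.
Duty = ¥155,648.64 × 22% = ¥34,242.70.
Total = ¥11,163.49 + ¥17,308.98 + ¥34,242.70 = ¥62,715.17.

¥62,715.17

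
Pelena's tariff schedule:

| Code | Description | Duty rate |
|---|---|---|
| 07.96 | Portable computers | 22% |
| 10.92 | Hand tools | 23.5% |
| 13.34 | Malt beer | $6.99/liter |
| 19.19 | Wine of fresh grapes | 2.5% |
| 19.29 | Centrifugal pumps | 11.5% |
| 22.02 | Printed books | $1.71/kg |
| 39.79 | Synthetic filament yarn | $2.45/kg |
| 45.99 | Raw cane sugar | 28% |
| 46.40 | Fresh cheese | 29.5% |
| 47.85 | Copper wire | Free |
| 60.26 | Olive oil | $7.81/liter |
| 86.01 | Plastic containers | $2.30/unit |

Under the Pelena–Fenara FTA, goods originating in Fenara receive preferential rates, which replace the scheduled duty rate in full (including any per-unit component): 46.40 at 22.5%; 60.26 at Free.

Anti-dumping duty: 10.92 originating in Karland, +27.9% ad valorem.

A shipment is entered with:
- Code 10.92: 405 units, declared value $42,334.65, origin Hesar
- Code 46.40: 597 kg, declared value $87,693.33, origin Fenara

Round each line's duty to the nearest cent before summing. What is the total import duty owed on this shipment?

$29,679.64

Line 1 (10.92, Hesar, 405 units, $42,334.65):
Base rate for 10.92 is 23.5%.
The additional-duty order on 10.92 targets Karland, not Hesar; it does not apply.
Duty = $42,334.65 × 23.5% = $9,948.64.
Line 2 (46.40, Fenara, 597 kg, $87,693.33):
Base rate for 46.40 is 29.5%.
Origin Fenara qualifies under the Pelena–Fenara agreement and 46.40 is covered: preferential rate 22.5% applies instead.
Duty = $87,693.33 × 22.5% = $19,731.00.
Total = $9,948.64 + $19,731.00 = $29,679.64.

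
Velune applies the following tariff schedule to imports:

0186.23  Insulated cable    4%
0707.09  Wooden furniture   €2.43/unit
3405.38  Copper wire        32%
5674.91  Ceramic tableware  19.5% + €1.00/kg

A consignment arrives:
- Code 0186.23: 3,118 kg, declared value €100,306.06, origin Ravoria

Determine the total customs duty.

€4,012.24

Line 1 (0186.23, Ravoria, 3,118 kg, €100,306.06):
Base rate for 0186.23 is 4%.
Duty = €100,306.06 × 4% = €4,012.24.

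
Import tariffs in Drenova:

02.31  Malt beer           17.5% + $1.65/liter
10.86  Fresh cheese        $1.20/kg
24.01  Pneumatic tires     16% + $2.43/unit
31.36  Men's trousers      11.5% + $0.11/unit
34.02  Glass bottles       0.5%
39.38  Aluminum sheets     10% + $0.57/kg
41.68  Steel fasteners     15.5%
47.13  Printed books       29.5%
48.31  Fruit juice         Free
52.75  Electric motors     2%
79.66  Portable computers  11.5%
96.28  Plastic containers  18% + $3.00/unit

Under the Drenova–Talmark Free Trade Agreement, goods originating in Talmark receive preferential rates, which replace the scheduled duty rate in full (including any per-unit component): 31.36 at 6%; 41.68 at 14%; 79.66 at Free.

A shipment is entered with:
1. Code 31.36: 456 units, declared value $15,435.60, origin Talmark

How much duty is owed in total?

Line 1 (31.36, Talmark, 456 units, $15,435.60):
Base rate for 31.36 is 11.5% + $0.11/unit.
Origin Talmark qualifies under the Drenova–Talmark agreement and 31.36 is covered: preferential rate 6% applies instead.
Duty = $15,435.60 × 6% = $926.14.

$926.14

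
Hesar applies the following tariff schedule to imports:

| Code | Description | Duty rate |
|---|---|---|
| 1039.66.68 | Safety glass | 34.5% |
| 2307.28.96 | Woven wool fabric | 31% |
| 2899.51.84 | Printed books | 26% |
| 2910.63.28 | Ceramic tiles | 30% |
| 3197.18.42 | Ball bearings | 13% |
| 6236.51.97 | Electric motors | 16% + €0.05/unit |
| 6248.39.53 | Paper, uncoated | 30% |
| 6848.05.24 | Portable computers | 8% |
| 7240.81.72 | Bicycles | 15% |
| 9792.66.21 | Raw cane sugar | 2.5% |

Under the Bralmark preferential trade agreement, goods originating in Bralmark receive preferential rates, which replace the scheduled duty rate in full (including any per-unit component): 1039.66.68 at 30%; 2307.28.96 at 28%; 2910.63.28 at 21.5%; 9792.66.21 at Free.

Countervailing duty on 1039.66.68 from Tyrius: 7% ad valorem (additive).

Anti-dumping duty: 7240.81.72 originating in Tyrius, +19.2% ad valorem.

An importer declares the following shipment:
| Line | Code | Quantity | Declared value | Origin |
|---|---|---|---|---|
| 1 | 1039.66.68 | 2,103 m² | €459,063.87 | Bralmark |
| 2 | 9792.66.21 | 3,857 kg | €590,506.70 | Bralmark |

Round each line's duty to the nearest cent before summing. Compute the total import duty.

Line 1 (1039.66.68, Bralmark, 2,103 m², €459,063.87):
Base rate for 1039.66.68 is 34.5%.
Origin Bralmark qualifies under the Hesar–Bralmark agreement and 1039.66.68 is covered: preferential rate 30% applies instead.
The additional-duty order on 1039.66.68 targets Tyrius, not Bralmark; it does not apply.
Duty = €459,063.87 × 30% = €137,719.16.
Line 2 (9792.66.21, Bralmark, 3,857 kg, €590,506.70):
Base rate for 9792.66.21 is 2.5%.
Origin Bralmark qualifies under the Hesar–Bralmark agreement and 9792.66.21 is covered: preferential rate Free applies instead.
Duty = €590,506.70 × 0% = €0.00.
Total = €137,719.16 + €0.00 = €137,719.16.

€137,719.16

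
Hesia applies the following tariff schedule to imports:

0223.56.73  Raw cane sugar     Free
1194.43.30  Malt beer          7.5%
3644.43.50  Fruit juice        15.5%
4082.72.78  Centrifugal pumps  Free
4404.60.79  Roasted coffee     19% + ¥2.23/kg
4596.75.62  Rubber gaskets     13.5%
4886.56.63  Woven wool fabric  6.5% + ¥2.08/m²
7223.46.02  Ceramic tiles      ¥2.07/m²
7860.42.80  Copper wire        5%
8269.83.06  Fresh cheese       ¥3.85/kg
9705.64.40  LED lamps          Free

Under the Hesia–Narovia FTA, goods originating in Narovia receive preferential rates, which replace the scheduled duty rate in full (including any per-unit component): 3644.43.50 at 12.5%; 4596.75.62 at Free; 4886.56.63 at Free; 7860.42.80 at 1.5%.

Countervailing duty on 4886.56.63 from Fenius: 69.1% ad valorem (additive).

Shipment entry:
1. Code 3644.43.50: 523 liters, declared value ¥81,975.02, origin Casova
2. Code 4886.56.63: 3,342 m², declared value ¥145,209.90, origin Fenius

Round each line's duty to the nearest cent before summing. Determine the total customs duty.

Line 1 (3644.43.50, Casova, 523 liters, ¥81,975.02):
Base rate for 3644.43.50 is 15.5%.
3644.43.50 has an FTA preferential rate, but origin Casova is not Narovia; base rate stands.
Duty = ¥81,975.02 × 15.5% = ¥12,706.13.
Line 2 (4886.56.63, Fenius, 3,342 m², ¥145,209.90):
Base rate for 4886.56.63 is 6.5% + ¥2.08/m².
4886.56.63 has an FTA preferential rate, but origin Fenius is not Narovia; base rate stands.
Additional duty on 4886.56.63 from Fenius: +69.1%. Applied ad valorem rate: 6.5% + 69.1% = 75.6%.
Duty = ¥145,209.90 × 75.6% + 3,342 × ¥2.08 = ¥116,730.04.
Total = ¥12,706.13 + ¥116,730.04 = ¥129,436.17.

¥129,436.17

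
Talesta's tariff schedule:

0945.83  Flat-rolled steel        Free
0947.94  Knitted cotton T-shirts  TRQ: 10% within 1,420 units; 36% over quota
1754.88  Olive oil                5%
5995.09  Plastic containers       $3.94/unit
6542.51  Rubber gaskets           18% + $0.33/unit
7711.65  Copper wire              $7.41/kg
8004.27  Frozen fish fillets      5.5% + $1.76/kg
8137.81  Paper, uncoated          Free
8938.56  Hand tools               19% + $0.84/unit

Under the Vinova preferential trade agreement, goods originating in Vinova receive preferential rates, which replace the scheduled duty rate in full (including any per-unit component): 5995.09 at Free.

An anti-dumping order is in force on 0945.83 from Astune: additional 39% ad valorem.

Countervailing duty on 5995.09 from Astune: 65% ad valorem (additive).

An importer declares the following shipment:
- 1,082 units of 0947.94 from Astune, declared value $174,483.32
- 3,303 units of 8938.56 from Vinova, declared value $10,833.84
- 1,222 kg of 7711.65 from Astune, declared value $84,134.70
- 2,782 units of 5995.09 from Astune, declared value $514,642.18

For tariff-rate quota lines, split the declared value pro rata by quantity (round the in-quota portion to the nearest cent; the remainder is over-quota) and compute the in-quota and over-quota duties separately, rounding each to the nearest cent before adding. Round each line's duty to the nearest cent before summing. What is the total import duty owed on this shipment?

$376,814.80

Line 1 (0947.94, Astune, 1,082 units, $174,483.32):
Code 0947.94 is under a tariff-rate quota (threshold 1,420 units). Quantity 1,082 units is within the quota, so the in-quota rate 10% applies to the full value.
Duty = $174,483.32 × 10% = $17,448.33.
Line 2 (8938.56, Vinova, 3,303 units, $10,833.84):
Base rate for 8938.56 is 19% + $0.84/unit.
Origin Vinova is the FTA partner but 8938.56 is not on the preference list; base rate stands.
Duty = $10,833.84 × 19% + 3,303 × $0.84 = $4,832.95.
Line 3 (7711.65, Astune, 1,222 kg, $84,134.70):
Base rate for 7711.65 is $7.41/kg.
Duty = 1,222 × $7.41 = $9,055.02.
Line 4 (5995.09, Astune, 2,782 units, $514,642.18):
Base rate for 5995.09 is $3.94/unit.
5995.09 has an FTA preferential rate, but origin Astune is not Vinova; base rate stands.
Additional duty on 5995.09 from Astune: +65% ad valorem. Applied ad valorem rate = 65%.
Duty = $514,642.18 × 65% + 2,782 × $3.94 = $345,478.50.
Total = $17,448.33 + $4,832.95 + $9,055.02 + $345,478.50 = $376,814.80.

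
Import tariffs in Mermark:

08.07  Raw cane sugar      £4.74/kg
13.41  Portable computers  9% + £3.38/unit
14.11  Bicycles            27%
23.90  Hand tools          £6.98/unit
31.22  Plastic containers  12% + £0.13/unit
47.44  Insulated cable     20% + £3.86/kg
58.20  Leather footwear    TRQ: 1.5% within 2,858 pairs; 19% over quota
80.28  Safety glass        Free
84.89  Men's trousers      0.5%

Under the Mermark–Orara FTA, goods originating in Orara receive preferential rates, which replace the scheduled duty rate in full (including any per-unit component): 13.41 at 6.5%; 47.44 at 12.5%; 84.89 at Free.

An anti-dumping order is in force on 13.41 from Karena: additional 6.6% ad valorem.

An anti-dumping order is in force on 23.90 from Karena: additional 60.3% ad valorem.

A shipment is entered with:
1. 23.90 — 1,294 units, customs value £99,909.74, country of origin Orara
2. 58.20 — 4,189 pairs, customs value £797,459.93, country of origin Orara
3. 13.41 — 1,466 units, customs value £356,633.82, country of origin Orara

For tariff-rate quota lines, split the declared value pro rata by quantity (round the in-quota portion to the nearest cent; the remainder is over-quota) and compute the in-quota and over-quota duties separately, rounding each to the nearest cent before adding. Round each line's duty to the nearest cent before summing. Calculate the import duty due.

Line 1 (23.90, Orara, 1,294 units, £99,909.74):
Base rate for 23.90 is £6.98/unit.
Origin Orara is the FTA partner but 23.90 is not on the preference list; base rate stands.
The additional-duty order on 23.90 targets Karena, not Orara; it does not apply.
Duty = 1,294 × £6.98 = £9,032.12.
Line 2 (58.20, Orara, 4,189 pairs, £797,459.93):
Code 58.20 is under a tariff-rate quota (threshold 2,858 pairs). In-quota: 2,858 pairs at 1.5%; over-quota: 1,331 pairs at 19%.
Pro-rata value split: in-quota = £797,459.93 × 2,858/4,189 = £544,077.46; over-quota = £797,459.93 − £544,077.46 = £253,382.47.
In-quota duty = £544,077.46 × 1.5% = £8,161.16. Over-quota duty = £253,382.47 × 19% = £48,142.67.
Line duty = £8,161.16 + £48,142.67 = £56,303.83.
Line 3 (13.41, Orara, 1,466 units, £356,633.82):
Base rate for 13.41 is 9% + £3.38/unit.
Origin Orara qualifies under the Mermark–Orara agreement and 13.41 is covered: preferential rate 6.5% applies instead.
The additional-duty order on 13.41 targets Karena, not Orara; it does not apply.
Duty = £356,633.82 × 6.5% = £23,181.20.
Total = £9,032.12 + £56,303.83 + £23,181.20 = £88,517.15.

£88,517.15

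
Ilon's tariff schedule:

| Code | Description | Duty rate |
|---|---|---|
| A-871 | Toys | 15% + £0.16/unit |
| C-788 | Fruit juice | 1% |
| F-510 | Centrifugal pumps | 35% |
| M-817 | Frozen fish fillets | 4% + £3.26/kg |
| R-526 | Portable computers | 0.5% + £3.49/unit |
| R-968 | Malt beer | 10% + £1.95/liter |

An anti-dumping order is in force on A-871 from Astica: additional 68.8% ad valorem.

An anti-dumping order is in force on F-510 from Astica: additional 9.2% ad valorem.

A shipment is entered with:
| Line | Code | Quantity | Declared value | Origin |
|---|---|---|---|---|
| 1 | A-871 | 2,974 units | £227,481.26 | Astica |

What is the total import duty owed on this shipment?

Line 1 (A-871, Astica, 2,974 units, £227,481.26):
Base rate for A-871 is 15% + £0.16/unit.
Additional duty on A-871 from Astica: +68.8%. Applied ad valorem rate: 15% + 68.8% = 83.8%.
Duty = £227,481.26 × 83.8% + 2,974 × £0.16 = £191,105.14.

£191,105.14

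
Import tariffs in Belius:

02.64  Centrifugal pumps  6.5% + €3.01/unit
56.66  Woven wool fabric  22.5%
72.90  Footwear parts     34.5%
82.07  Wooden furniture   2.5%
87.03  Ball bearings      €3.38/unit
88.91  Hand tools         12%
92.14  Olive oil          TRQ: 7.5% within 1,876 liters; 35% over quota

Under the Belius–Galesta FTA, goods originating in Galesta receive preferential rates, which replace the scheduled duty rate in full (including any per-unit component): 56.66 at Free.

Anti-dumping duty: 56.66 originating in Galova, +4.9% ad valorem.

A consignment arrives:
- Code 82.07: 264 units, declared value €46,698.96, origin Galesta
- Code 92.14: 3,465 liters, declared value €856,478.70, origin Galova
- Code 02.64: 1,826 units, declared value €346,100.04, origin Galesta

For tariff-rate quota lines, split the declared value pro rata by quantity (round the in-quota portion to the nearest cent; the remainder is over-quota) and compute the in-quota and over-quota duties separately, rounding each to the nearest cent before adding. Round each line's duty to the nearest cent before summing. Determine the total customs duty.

Line 1 (82.07, Galesta, 264 units, €46,698.96):
Base rate for 82.07 is 2.5%.
Origin Galesta is the FTA partner but 82.07 is not on the preference list; base rate stands.
Duty = €46,698.96 × 2.5% = €1,167.47.
Line 2 (92.14, Galova, 3,465 liters, €856,478.70):
Code 92.14 is under a tariff-rate quota (threshold 1,876 liters). In-quota: 1,876 liters at 7.5%; over-quota: 1,589 liters at 35%.
Pro-rata value split: in-quota = €856,478.70 × 1,876/3,465 = €463,709.68; over-quota = €856,478.70 − €463,709.68 = €392,769.02.
In-quota duty = €463,709.68 × 7.5% = €34,778.23. Over-quota duty = €392,769.02 × 35% = €137,469.16.
Line duty = €34,778.23 + €137,469.16 = €172,247.39.
Line 3 (02.64, Galesta, 1,826 units, €346,100.04):
Base rate for 02.64 is 6.5% + €3.01/unit.
Origin Galesta is the FTA partner but 02.64 is not on the preference list; base rate stands.
Duty = €346,100.04 × 6.5% + 1,826 × €3.01 = €27,992.76.
Total = €1,167.47 + €172,247.39 + €27,992.76 = €201,407.62.

€201,407.62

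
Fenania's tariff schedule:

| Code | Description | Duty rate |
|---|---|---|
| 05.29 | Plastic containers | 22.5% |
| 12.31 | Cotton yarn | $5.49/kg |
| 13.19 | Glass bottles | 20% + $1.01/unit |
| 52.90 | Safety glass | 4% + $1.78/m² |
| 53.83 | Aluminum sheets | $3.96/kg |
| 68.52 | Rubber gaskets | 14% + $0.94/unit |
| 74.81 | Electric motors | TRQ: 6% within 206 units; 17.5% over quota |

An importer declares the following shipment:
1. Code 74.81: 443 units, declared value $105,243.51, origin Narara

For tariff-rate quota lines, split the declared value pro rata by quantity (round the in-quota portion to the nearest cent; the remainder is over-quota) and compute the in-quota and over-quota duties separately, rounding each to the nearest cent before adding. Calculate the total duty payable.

Line 1 (74.81, Narara, 443 units, $105,243.51):
Code 74.81 is under a tariff-rate quota (threshold 206 units). In-quota: 206 units at 6%; over-quota: 237 units at 17.5%.
Pro-rata value split: in-quota = $105,243.51 × 206/443 = $48,939.42; over-quota = $105,243.51 − $48,939.42 = $56,304.09.
In-quota duty = $48,939.42 × 6% = $2,936.37. Over-quota duty = $56,304.09 × 17.5% = $9,853.22.
Line duty = $2,936.37 + $9,853.22 = $12,789.59.

$12,789.59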